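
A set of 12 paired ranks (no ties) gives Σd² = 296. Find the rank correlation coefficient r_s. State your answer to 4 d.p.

-0.0350

ρ = 1 − 6Σd² / [n(n²−1)] = 1 − 6×296 / (12×143)
  = 1 − 1776/1716 = 1 − 1.03497 ≈ -0.0350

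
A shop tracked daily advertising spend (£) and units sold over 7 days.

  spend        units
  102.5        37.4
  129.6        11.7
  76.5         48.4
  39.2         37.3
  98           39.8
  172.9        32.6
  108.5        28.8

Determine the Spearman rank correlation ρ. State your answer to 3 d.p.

Rank spend: 4, 6, 2, 1, 3, 7, 5
Rank units: 5, 1, 7, 4, 6, 3, 2
d = rank(spend) − rank(units): -1, 5, -5, -3, -3, 4, 3; Σd² = 94
ρ = 1 − 6Σd² / [n(n²−1)] = 1 − 6×94 / (7×48) = 1 − 564/336 ≈ -0.679

-0.679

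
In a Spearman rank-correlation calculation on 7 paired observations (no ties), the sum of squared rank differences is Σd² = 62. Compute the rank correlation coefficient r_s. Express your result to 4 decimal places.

-0.1071

ρ = 1 − 6Σd² / [n(n²−1)] = 1 − 6×62 / (7×48)
  = 1 − 372/336 = 1 − 1.10714 ≈ -0.1071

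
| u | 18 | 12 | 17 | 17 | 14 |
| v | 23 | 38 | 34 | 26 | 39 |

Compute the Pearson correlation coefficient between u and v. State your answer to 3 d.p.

n = 5, Σu = 78, Σv = 160, Σu² = 1242, Σv² = 5326, Σuv = 2436
nΣuv − ΣuΣv = 12180 − 12480 = -300
nΣu² − (Σu)² = 6210 − 6084 = 126; nΣv² − (Σv)² = 26630 − 25600 = 1030
r = -300 / √(126 × 1030) = -300 / 360.2499 ≈ -0.833

-0.833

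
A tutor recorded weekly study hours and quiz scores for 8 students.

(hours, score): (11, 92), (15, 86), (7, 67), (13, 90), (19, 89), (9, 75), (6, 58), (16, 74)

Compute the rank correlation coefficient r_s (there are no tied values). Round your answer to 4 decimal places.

0.5000

Rank hours: 4, 6, 2, 5, 8, 3, 1, 7
Rank score: 8, 5, 2, 7, 6, 4, 1, 3
d = rank(hours) − rank(score): -4, 1, 0, -2, 2, -1, 0, 4; Σd² = 42
ρ = 1 − 6Σd² / [n(n²−1)] = 1 − 6×42 / (8×63) = 1 − 252/504 ≈ 0.5000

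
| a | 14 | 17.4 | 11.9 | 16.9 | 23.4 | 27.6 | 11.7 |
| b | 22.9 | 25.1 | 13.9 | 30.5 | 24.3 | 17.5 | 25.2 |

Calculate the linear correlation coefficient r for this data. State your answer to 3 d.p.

-0.071

n = 7, Σa = 122.9, Σb = 159.4, Σa² = 2372.19, Σb² = 3809.66, Σab = 2784.66
nΣab − ΣaΣb = 19492.62 − 19590.26 = -97.64
nΣa² − (Σa)² = 16605.33 − 15104.41 = 1500.92; nΣb² − (Σb)² = 26667.62 − 25408.36 = 1259.26
r = -97.64 / √(1500.92 × 1259.26) = -97.64 / 1374.7904 ≈ -0.071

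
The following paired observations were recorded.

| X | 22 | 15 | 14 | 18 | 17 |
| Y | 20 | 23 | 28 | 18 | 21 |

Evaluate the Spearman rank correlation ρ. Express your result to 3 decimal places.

Rank X: 5, 2, 1, 4, 3
Rank Y: 2, 4, 5, 1, 3
d = rank(X) − rank(Y): 3, -2, -4, 3, 0; Σd² = 38
ρ = 1 − 6Σd² / [n(n²−1)] = 1 − 6×38 / (5×24) = 1 − 228/120 ≈ -0.900

-0.900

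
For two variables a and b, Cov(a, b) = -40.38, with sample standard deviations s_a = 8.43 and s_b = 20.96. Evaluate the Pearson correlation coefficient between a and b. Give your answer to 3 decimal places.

r = Cov(a,b) / (s_a · s_b) = -40.38 / (8.43 × 20.96)
  = -40.38 / 176.6928 ≈ -0.229

-0.229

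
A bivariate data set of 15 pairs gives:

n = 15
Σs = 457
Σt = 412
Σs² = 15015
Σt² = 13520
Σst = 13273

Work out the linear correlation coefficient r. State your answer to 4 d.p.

0.4647

r = (nΣst − ΣsΣt) / √[(nΣs² − (Σs)²)(nΣt² − (Σt)²)]
Numerator: 15×13273 − 457×412 = 10811
Denominator: √[(225225 − 208849)(202800 − 169744)] = √[16376 × 33056] = 23266.3933
r = 10811 / 23266.3933 ≈ 0.4647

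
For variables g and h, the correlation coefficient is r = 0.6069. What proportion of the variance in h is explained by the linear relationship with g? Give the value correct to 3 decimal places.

r² = (0.6069)² = 0.368

0.368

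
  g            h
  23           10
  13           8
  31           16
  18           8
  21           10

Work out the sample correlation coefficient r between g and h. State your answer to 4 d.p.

0.9337

n = 5, Σg = 106, Σh = 52, Σg² = 2424, Σh² = 584, Σgh = 1184
nΣgh − ΣgΣh = 5920 − 5512 = 408
nΣg² − (Σg)² = 12120 − 11236 = 884; nΣh² − (Σh)² = 2920 − 2704 = 216
r = 408 / √(884 × 216) = 408 / 436.9714 ≈ 0.9337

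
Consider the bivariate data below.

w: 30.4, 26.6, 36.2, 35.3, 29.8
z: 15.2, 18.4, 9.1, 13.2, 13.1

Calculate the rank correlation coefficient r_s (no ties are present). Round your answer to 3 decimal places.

Rank w: 3, 1, 5, 4, 2
Rank z: 4, 5, 1, 3, 2
d = rank(w) − rank(z): -1, -4, 4, 1, 0; Σd² = 34
ρ = 1 − 6Σd² / [n(n²−1)] = 1 − 6×34 / (5×24) = 1 − 204/120 ≈ -0.700

-0.700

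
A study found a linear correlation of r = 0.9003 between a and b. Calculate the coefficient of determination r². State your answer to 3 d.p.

0.811

r² = (0.9003)² = 0.811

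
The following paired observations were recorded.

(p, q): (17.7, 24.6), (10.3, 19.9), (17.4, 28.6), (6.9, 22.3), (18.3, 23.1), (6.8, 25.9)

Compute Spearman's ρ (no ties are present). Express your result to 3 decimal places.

0.029

Rank p: 5, 3, 4, 2, 6, 1
Rank q: 4, 1, 6, 2, 3, 5
d = rank(p) − rank(q): 1, 2, -2, 0, 3, -4; Σd² = 34
ρ = 1 − 6Σd² / [n(n²−1)] = 1 − 6×34 / (6×35) = 1 − 204/210 ≈ 0.029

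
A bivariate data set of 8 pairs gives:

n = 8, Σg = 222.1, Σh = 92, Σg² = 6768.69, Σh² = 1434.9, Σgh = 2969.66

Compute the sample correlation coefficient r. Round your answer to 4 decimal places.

0.8718

r = (nΣgh − ΣgΣh) / √[(nΣg² − (Σg)²)(nΣh² − (Σh)²)]
Numerator: 8×2969.66 − 222.1×92 = 3324.08
Denominator: √[(54149.52 − 49328.41)(11479.2 − 8464)] = √[4821.11 × 3015.2] = 3812.6908
r = 3324.08 / 3812.6908 ≈ 0.8718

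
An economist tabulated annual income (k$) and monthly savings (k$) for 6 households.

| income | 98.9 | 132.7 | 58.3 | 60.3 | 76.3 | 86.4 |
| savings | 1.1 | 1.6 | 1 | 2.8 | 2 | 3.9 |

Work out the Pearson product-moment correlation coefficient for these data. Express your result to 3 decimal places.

-0.143

n = 6, Σx = 512.9, Σy = 12.4, Σx² = 47712.13, Σy² = 31.82, Σxy = 1037.81
nΣxy − ΣxΣy = 6226.86 − 6359.96 = -133.1
nΣx² − (Σx)² = 286272.78 − 263066.41 = 23206.37; nΣy² − (Σy)² = 190.92 − 153.76 = 37.16
r = -133.1 / √(23206.37 × 37.16) = -133.1 / 928.6273 ≈ -0.143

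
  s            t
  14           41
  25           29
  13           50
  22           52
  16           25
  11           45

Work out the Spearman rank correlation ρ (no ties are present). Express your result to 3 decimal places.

Rank s: 3, 6, 2, 5, 4, 1
Rank t: 3, 2, 5, 6, 1, 4
d = rank(s) − rank(t): 0, 4, -3, -1, 3, -3; Σd² = 44
ρ = 1 − 6Σd² / [n(n²−1)] = 1 − 6×44 / (6×35) = 1 − 264/210 ≈ -0.257

-0.257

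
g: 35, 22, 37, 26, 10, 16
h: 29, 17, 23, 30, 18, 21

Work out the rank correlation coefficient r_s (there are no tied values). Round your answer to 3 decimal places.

0.600

Rank g: 5, 3, 6, 4, 1, 2
Rank h: 5, 1, 4, 6, 2, 3
d = rank(g) − rank(h): 0, 2, 2, -2, -1, -1; Σd² = 14
ρ = 1 − 6Σd² / [n(n²−1)] = 1 − 6×14 / (6×35) = 1 − 84/210 ≈ 0.600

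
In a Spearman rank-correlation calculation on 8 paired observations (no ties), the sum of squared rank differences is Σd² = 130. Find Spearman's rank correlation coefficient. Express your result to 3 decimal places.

ρ = 1 − 6Σd² / [n(n²−1)] = 1 − 6×130 / (8×63)
  = 1 − 780/504 = 1 − 1.5476 ≈ -0.548

-0.548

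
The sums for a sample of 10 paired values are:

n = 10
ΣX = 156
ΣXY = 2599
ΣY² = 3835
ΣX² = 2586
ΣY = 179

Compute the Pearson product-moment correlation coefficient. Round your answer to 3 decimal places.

-0.624

r = (nΣXY − ΣXΣY) / √[(nΣX² − (ΣX)²)(nΣY² − (ΣY)²)]
Numerator: 10×2599 − 156×179 = -1934
Denominator: √[(25860 − 24336)(38350 − 32041)] = √[1524 × 6309] = 3100.7928
r = -1934 / 3100.7928 ≈ -0.624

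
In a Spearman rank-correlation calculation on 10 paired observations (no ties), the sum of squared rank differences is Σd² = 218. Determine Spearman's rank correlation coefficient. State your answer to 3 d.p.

ρ = 1 − 6Σd² / [n(n²−1)] = 1 − 6×218 / (10×99)
  = 1 − 1308/990 = 1 − 1.3212 ≈ -0.321

-0.321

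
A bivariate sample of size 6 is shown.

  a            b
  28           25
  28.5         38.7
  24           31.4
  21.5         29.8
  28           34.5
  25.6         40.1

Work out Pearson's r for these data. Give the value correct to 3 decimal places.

0.204

n = 6, Σa = 155.6, Σb = 199.5, Σa² = 4073.86, Σb² = 6794.95, Σab = 5189.81
nΣab − ΣaΣb = 31138.86 − 31042.2 = 96.66
nΣa² − (Σa)² = 24443.16 − 24211.36 = 231.8; nΣb² − (Σb)² = 40769.7 − 39800.25 = 969.45
r = 96.66 / √(231.8 × 969.45) = 96.66 / 474.0448 ≈ 0.204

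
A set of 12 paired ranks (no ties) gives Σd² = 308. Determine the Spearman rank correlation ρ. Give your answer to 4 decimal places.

-0.0769

ρ = 1 − 6Σd² / [n(n²−1)] = 1 − 6×308 / (12×143)
  = 1 − 1848/1716 = 1 − 1.07692 ≈ -0.0769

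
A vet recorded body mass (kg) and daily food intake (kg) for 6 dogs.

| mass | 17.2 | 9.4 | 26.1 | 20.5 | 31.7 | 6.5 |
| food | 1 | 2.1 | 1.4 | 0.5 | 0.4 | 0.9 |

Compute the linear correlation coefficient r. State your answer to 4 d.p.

n = 6, Σx = 111.4, Σy = 6.3, Σx² = 2532.8, Σy² = 8.59, Σxy = 102.26
nΣxy − ΣxΣy = 613.56 − 701.82 = -88.26
nΣx² − (Σx)² = 15196.8 − 12409.96 = 2786.84; nΣy² − (Σy)² = 51.54 − 39.69 = 11.85
r = -88.26 / √(2786.84 × 11.85) = -88.26 / 181.7252 ≈ -0.4857

-0.4857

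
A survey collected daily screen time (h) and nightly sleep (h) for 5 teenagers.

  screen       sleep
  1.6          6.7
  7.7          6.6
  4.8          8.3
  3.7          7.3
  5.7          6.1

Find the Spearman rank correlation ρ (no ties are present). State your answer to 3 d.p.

Rank screen: 1, 5, 3, 2, 4
Rank sleep: 3, 2, 5, 4, 1
d = rank(screen) − rank(sleep): -2, 3, -2, -2, 3; Σd² = 30
ρ = 1 − 6Σd² / [n(n²−1)] = 1 − 6×30 / (5×24) = 1 − 180/120 ≈ -0.500

-0.500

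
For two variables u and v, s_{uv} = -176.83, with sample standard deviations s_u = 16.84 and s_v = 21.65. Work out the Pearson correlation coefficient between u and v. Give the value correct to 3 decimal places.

r = Cov(u,v) / (s_u · s_v) = -176.83 / (16.84 × 21.65)
  = -176.83 / 364.5860 ≈ -0.485

-0.485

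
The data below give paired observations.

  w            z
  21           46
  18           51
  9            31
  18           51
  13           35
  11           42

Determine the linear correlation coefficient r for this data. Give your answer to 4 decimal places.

0.8107

n = 6, Σw = 90, Σz = 256, Σw² = 1460, Σz² = 11268, Σwz = 3998
nΣwz − ΣwΣz = 23988 − 23040 = 948
nΣw² − (Σw)² = 8760 − 8100 = 660; nΣz² − (Σz)² = 67608 − 65536 = 2072
r = 948 / √(660 × 2072) = 948 / 1169.4101 ≈ 0.8107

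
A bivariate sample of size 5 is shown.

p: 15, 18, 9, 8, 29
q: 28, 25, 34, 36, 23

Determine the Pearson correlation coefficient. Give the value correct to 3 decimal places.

n = 5, Σp = 79, Σq = 146, Σp² = 1535, Σq² = 4390, Σpq = 2131
nΣpq − ΣpΣq = 10655 − 11534 = -879
nΣp² − (Σp)² = 7675 − 6241 = 1434; nΣq² − (Σq)² = 21950 − 21316 = 634
r = -879 / √(1434 × 634) = -879 / 953.4967 ≈ -0.922

-0.922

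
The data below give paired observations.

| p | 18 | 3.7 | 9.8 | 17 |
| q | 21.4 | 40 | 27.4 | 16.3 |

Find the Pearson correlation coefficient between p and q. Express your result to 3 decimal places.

-0.952

n = 4, Σp = 48.5, Σq = 105.1, Σp² = 722.73, Σq² = 3074.41, Σpq = 1078.82
nΣpq − ΣpΣq = 4315.28 − 5097.35 = -782.07
nΣp² − (Σp)² = 2890.92 − 2352.25 = 538.67; nΣq² − (Σq)² = 12297.64 − 11046.01 = 1251.63
r = -782.07 / √(538.67 × 1251.63) = -782.07 / 821.1063 ≈ -0.952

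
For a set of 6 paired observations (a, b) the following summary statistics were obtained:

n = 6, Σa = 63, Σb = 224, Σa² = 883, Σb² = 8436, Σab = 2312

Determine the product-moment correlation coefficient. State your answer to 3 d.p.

r = (nΣab − ΣaΣb) / √[(nΣa² − (Σa)²)(nΣb² − (Σb)²)]
Numerator: 6×2312 − 63×224 = -240
Denominator: √[(5298 − 3969)(50616 − 50176)] = √[1329 × 440] = 764.6960
r = -240 / 764.6960 ≈ -0.314

-0.314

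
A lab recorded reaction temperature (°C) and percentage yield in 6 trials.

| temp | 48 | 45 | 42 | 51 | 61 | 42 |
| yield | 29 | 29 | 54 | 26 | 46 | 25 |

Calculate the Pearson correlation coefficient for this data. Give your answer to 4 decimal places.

0.1838

n = 6, Σx = 289, Σy = 209, Σx² = 14179, Σy² = 8015, Σxy = 10147
nΣxy − ΣxΣy = 60882 − 60401 = 481
nΣx² − (Σx)² = 85074 − 83521 = 1553; nΣy² − (Σy)² = 48090 − 43681 = 4409
r = 481 / √(1553 × 4409) = 481 / 2616.7111 ≈ 0.1838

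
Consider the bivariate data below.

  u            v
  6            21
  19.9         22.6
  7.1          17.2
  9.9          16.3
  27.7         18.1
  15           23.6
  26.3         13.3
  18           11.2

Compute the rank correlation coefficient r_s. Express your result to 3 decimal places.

Rank u: 1, 6, 2, 3, 8, 4, 7, 5
Rank v: 6, 7, 4, 3, 5, 8, 2, 1
d = rank(u) − rank(v): -5, -1, -2, 0, 3, -4, 5, 4; Σd² = 96
ρ = 1 − 6Σd² / [n(n²−1)] = 1 − 6×96 / (8×63) = 1 − 576/504 ≈ -0.143

-0.143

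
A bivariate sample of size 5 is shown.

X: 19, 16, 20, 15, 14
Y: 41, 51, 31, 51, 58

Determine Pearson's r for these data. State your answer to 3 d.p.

n = 5, ΣX = 84, ΣY = 232, ΣX² = 1438, ΣY² = 11208, ΣXY = 3792
nΣXY − ΣXΣY = 18960 − 19488 = -528
nΣX² − (ΣX)² = 7190 − 7056 = 134; nΣY² − (ΣY)² = 56040 − 53824 = 2216
r = -528 / √(134 × 2216) = -528 / 544.9257 ≈ -0.969

-0.969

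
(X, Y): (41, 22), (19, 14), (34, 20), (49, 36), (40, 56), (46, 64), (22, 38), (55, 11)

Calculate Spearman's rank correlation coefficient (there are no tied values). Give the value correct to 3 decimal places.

0.000

Rank X: 5, 1, 3, 7, 4, 6, 2, 8
Rank Y: 4, 2, 3, 5, 7, 8, 6, 1
d = rank(X) − rank(Y): 1, -1, 0, 2, -3, -2, -4, 7; Σd² = 84
ρ = 1 − 6Σd² / [n(n²−1)] = 1 − 6×84 / (8×63) = 1 − 504/504 ≈ 0.000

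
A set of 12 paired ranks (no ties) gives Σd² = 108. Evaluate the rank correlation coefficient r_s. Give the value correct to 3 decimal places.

0.622

ρ = 1 − 6Σd² / [n(n²−1)] = 1 − 6×108 / (12×143)
  = 1 − 648/1716 = 1 − 0.3776 ≈ 0.622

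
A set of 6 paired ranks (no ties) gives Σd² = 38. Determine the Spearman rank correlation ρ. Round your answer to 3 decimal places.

ρ = 1 − 6Σd² / [n(n²−1)] = 1 − 6×38 / (6×35)
  = 1 − 228/210 = 1 − 1.0857 ≈ -0.086

-0.086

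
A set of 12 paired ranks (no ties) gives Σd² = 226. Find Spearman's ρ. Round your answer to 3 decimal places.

ρ = 1 − 6Σd² / [n(n²−1)] = 1 − 6×226 / (12×143)
  = 1 − 1356/1716 = 1 − 0.7902 ≈ 0.210

0.210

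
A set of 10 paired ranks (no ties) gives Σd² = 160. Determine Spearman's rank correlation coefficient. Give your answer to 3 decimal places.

ρ = 1 − 6Σd² / [n(n²−1)] = 1 − 6×160 / (10×99)
  = 1 − 960/990 = 1 − 0.9697 ≈ 0.030

0.030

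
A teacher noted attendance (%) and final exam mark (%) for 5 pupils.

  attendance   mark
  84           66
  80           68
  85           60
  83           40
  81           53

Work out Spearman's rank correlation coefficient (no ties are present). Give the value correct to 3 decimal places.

Rank attendance: 4, 1, 5, 3, 2
Rank mark: 4, 5, 3, 1, 2
d = rank(attendance) − rank(mark): 0, -4, 2, 2, 0; Σd² = 24
ρ = 1 − 6Σd² / [n(n²−1)] = 1 − 6×24 / (5×24) = 1 − 144/120 ≈ -0.200

-0.200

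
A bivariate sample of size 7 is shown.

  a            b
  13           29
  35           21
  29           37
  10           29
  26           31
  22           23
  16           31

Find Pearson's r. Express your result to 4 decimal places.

-0.1817

n = 7, Σa = 151, Σb = 201, Σa² = 3751, Σb² = 5943, Σab = 4283
nΣab − ΣaΣb = 29981 − 30351 = -370
nΣa² − (Σa)² = 26257 − 22801 = 3456; nΣb² − (Σb)² = 41601 − 40401 = 1200
r = -370 / √(3456 × 1200) = -370 / 2036.4675 ≈ -0.1817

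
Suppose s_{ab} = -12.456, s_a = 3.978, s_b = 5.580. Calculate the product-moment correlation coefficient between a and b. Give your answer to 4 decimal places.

r = Cov(a,b) / (s_a · s_b) = -12.456 / (3.978 × 5.580)
  = -12.456 / 22.1972 ≈ -0.5612

-0.5612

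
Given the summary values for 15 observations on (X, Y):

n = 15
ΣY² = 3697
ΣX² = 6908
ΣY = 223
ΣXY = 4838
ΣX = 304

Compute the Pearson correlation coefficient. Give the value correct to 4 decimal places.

r = (nΣXY − ΣXΣY) / √[(nΣX² − (ΣX)²)(nΣY² − (ΣY)²)]
Numerator: 15×4838 − 304×223 = 4778
Denominator: √[(103620 − 92416)(55455 − 49729)] = √[11204 × 5726] = 8009.6257
r = 4778 / 8009.6257 ≈ 0.5965

0.5965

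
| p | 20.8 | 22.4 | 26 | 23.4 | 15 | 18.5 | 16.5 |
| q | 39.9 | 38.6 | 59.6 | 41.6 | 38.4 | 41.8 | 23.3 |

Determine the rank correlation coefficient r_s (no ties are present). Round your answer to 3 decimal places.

Rank p: 4, 5, 7, 6, 1, 3, 2
Rank q: 4, 3, 7, 5, 2, 6, 1
d = rank(p) − rank(q): 0, 2, 0, 1, -1, -3, 1; Σd² = 16
ρ = 1 − 6Σd² / [n(n²−1)] = 1 − 6×16 / (7×48) = 1 − 96/336 ≈ 0.714

0.714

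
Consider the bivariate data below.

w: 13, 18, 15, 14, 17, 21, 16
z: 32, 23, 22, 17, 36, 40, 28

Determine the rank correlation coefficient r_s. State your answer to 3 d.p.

Rank w: 1, 6, 3, 2, 5, 7, 4
Rank z: 5, 3, 2, 1, 6, 7, 4
d = rank(w) − rank(z): -4, 3, 1, 1, -1, 0, 0; Σd² = 28
ρ = 1 − 6Σd² / [n(n²−1)] = 1 − 6×28 / (7×48) = 1 − 168/336 ≈ 0.500

0.500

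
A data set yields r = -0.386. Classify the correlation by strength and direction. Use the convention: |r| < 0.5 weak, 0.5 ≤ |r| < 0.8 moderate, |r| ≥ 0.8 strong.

weak negative

r = -0.386 < 0 so the relationship is negative.
|r| = 0.386, which falls in the weak range.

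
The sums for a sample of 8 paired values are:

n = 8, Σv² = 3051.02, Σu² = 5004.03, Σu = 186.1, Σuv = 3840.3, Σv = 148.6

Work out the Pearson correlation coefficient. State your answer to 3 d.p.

0.866

r = (nΣuv − ΣuΣv) / √[(nΣu² − (Σu)²)(nΣv² − (Σv)²)]
Numerator: 8×3840.3 − 186.1×148.6 = 3067.94
Denominator: √[(40032.24 − 34633.21)(24408.16 − 22081.96)] = √[5399.03 × 2326.2] = 3543.8995
r = 3067.94 / 3543.8995 ≈ 0.866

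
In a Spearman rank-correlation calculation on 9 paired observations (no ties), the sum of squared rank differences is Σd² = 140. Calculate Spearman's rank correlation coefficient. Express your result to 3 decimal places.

ρ = 1 − 6Σd² / [n(n²−1)] = 1 − 6×140 / (9×80)
  = 1 − 840/720 = 1 − 1.1667 ≈ -0.167

-0.167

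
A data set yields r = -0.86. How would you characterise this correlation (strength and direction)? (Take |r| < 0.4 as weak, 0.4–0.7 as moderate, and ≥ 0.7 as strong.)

strong negative

r = -0.86 < 0 so the relationship is negative.
|r| = 0.86, which falls in the strong range.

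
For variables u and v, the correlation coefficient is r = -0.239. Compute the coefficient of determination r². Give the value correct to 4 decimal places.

r² = (-0.239)² = 0.0571

0.0571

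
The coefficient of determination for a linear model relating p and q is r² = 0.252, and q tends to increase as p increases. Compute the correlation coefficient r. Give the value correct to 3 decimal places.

0.502

|r| = √0.252 = 0.502
The association is positive, so r = 0.502.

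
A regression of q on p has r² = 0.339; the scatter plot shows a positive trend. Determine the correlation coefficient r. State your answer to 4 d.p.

|r| = √0.339 = 0.5822
The association is positive, so r = 0.5822.

0.5822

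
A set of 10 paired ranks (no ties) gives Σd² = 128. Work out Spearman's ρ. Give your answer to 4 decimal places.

ρ = 1 − 6Σd² / [n(n²−1)] = 1 − 6×128 / (10×99)
  = 1 − 768/990 = 1 − 0.77576 ≈ 0.2242

0.2242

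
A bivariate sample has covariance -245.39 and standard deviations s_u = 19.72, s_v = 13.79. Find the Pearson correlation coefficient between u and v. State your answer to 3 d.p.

r = Cov(u,v) / (s_u · s_v) = -245.39 / (19.72 × 13.79)
  = -245.39 / 271.9388 ≈ -0.902

-0.902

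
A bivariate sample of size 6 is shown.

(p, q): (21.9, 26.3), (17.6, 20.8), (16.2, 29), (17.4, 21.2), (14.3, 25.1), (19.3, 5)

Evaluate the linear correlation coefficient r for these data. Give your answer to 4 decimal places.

-0.2641

n = 6, Σp = 106.7, Σq = 127.4, Σp² = 1931.55, Σq² = 3069.78, Σpq = 2236.16
nΣpq − ΣpΣq = 13416.96 − 13593.58 = -176.62
nΣp² − (Σp)² = 11589.3 − 11384.89 = 204.41; nΣq² − (Σq)² = 18418.68 − 16230.76 = 2187.92
r = -176.62 / √(204.41 × 2187.92) = -176.62 / 668.7546 ≈ -0.2641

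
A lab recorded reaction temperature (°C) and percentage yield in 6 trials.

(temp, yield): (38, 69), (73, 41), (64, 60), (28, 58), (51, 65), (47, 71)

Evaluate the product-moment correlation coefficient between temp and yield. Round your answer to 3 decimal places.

-0.591

n = 6, Σx = 301, Σy = 364, Σx² = 16463, Σy² = 22672, Σxy = 17731
nΣxy − ΣxΣy = 106386 − 109564 = -3178
nΣx² − (Σx)² = 98778 − 90601 = 8177; nΣy² − (Σy)² = 136032 − 132496 = 3536
r = -3178 / √(8177 × 3536) = -3178 / 5377.1621 ≈ -0.591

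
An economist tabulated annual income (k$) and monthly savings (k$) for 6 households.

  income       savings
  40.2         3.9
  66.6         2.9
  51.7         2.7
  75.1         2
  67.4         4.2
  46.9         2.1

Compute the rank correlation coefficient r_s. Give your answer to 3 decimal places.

Rank income: 1, 4, 3, 6, 5, 2
Rank savings: 5, 4, 3, 1, 6, 2
d = rank(income) − rank(savings): -4, 0, 0, 5, -1, 0; Σd² = 42
ρ = 1 − 6Σd² / [n(n²−1)] = 1 − 6×42 / (6×35) = 1 − 252/210 ≈ -0.200

-0.200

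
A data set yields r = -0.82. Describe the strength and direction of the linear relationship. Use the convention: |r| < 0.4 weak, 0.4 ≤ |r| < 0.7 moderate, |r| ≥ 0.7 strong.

r = -0.82 < 0 so the relationship is negative.
|r| = 0.82, which falls in the strong range.

strong negative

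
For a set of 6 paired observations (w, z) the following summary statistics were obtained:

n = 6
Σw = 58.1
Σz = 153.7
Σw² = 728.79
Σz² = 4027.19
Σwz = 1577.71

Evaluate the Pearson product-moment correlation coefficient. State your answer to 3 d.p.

0.731

r = (nΣwz − ΣwΣz) / √[(nΣw² − (Σw)²)(nΣz² − (Σz)²)]
Numerator: 6×1577.71 − 58.1×153.7 = 536.29
Denominator: √[(4372.74 − 3375.61)(24163.14 − 23623.69)] = √[997.13 × 539.45] = 733.4179
r = 536.29 / 733.4179 ≈ 0.731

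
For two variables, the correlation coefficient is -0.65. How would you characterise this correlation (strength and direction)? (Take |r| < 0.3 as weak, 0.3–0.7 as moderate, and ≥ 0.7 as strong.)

moderate negative

r = -0.65 < 0 so the relationship is negative.
|r| = 0.65, which falls in the moderate range.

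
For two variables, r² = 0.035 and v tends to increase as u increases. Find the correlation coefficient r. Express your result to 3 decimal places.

|r| = √0.035 = 0.187
The association is positive, so r = 0.187.

0.187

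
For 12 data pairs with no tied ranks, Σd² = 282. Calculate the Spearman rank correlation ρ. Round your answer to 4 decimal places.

0.0140

ρ = 1 − 6Σd² / [n(n²−1)] = 1 − 6×282 / (12×143)
  = 1 − 1692/1716 = 1 − 0.98601 ≈ 0.0140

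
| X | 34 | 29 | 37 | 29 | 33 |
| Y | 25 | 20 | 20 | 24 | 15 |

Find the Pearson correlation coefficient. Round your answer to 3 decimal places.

n = 5, ΣX = 162, ΣY = 104, ΣX² = 5296, ΣY² = 2226, ΣXY = 3361
nΣXY − ΣXΣY = 16805 − 16848 = -43
nΣX² − (ΣX)² = 26480 − 26244 = 236; nΣY² − (ΣY)² = 11130 − 10816 = 314
r = -43 / √(236 × 314) = -43 / 272.2205 ≈ -0.158

-0.158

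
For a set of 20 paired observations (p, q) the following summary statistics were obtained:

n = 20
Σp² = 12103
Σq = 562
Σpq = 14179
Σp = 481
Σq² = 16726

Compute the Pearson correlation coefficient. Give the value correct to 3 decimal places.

0.938

r = (nΣpq − ΣpΣq) / √[(nΣp² − (Σp)²)(nΣq² − (Σq)²)]
Numerator: 20×14179 − 481×562 = 13258
Denominator: √[(242060 − 231361)(334520 − 315844)] = √[10699 × 18676] = 14135.5765
r = 13258 / 14135.5765 ≈ 0.938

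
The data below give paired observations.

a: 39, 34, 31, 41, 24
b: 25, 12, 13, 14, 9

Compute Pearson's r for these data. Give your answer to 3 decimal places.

n = 5, Σa = 169, Σb = 73, Σa² = 5895, Σb² = 1215, Σab = 2576
nΣab − ΣaΣb = 12880 − 12337 = 543
nΣa² − (Σa)² = 29475 − 28561 = 914; nΣb² − (Σb)² = 6075 − 5329 = 746
r = 543 / √(914 × 746) = 543 / 825.7385 ≈ 0.658

0.658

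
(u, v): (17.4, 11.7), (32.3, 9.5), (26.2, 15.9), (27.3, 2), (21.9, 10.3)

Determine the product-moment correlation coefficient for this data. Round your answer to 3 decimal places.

n = 5, Σu = 125.1, Σv = 49.4, Σu² = 3257.39, Σv² = 590.04, Σuv = 1207.18
nΣuv − ΣuΣv = 6035.9 − 6179.94 = -144.04
nΣu² − (Σu)² = 16286.95 − 15650.01 = 636.94; nΣv² − (Σv)² = 2950.2 − 2440.36 = 509.84
r = -144.04 / √(636.94 × 509.84) = -144.04 / 569.8574 ≈ -0.253

-0.253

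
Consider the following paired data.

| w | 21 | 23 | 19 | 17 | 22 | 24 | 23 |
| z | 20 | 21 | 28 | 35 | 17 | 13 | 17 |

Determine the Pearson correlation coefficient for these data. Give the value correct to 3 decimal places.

n = 7, Σw = 149, Σz = 151, Σw² = 3209, Σz² = 3597, Σwz = 3107
nΣwz − ΣwΣz = 21749 − 22499 = -750
nΣw² − (Σw)² = 22463 − 22201 = 262; nΣz² − (Σz)² = 25179 − 22801 = 2378
r = -750 / √(262 × 2378) = -750 / 789.3263 ≈ -0.950

-0.950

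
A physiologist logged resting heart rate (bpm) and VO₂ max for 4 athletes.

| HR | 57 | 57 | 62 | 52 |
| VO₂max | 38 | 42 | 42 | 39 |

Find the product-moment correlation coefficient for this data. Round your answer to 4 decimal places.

0.5941

n = 4, Σx = 228, Σy = 161, Σx² = 13046, Σy² = 6493, Σxy = 9192
nΣxy − ΣxΣy = 36768 − 36708 = 60
nΣx² − (Σx)² = 52184 − 51984 = 200; nΣy² − (Σy)² = 25972 − 25921 = 51
r = 60 / √(200 × 51) = 60 / 100.9950 ≈ 0.5941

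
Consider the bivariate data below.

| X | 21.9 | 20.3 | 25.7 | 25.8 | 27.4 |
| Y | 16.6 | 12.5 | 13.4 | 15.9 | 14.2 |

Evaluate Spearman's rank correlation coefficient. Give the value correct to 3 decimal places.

Rank X: 2, 1, 3, 4, 5
Rank Y: 5, 1, 2, 4, 3
d = rank(X) − rank(Y): -3, 0, 1, 0, 2; Σd² = 14
ρ = 1 − 6Σd² / [n(n²−1)] = 1 − 6×14 / (5×24) = 1 − 84/120 ≈ 0.300

0.300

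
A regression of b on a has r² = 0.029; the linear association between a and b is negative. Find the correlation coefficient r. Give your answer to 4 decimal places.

|r| = √0.029 = 0.1703
The association is negative, so r = −0.1703.

-0.1703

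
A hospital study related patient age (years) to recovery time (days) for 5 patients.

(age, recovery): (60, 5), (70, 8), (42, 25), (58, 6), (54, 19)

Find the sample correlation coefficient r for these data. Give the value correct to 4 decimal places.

-0.8136

n = 5, Σx = 284, Σy = 63, Σx² = 16544, Σy² = 1111, Σxy = 3284
nΣxy − ΣxΣy = 16420 − 17892 = -1472
nΣx² − (Σx)² = 82720 − 80656 = 2064; nΣy² − (Σy)² = 5555 − 3969 = 1586
r = -1472 / √(2064 × 1586) = -1472 / 1809.2827 ≈ -0.8136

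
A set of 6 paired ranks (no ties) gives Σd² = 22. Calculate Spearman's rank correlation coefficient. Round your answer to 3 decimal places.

0.371

ρ = 1 − 6Σd² / [n(n²−1)] = 1 − 6×22 / (6×35)
  = 1 − 132/210 = 1 − 0.6286 ≈ 0.371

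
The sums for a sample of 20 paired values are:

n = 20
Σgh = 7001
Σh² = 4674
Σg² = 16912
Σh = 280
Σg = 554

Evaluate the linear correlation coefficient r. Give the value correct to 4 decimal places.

-0.6948

r = (nΣgh − ΣgΣh) / √[(nΣg² − (Σg)²)(nΣh² − (Σh)²)]
Numerator: 20×7001 − 554×280 = -15100
Denominator: √[(338240 − 306916)(93480 − 78400)] = √[31324 × 15080] = 21733.9808
r = -15100 / 21733.9808 ≈ -0.6948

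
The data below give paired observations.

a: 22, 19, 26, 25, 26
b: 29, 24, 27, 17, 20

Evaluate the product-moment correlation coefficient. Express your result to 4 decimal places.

-0.3359

n = 5, Σa = 118, Σb = 117, Σa² = 2822, Σb² = 2835, Σab = 2741
nΣab − ΣaΣb = 13705 − 13806 = -101
nΣa² − (Σa)² = 14110 − 13924 = 186; nΣb² − (Σb)² = 14175 − 13689 = 486
r = -101 / √(186 × 486) = -101 / 300.6593 ≈ -0.3359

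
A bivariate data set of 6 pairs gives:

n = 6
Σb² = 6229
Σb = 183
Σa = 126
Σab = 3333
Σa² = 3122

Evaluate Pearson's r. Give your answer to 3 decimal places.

r = (nΣab − ΣaΣb) / √[(nΣa² − (Σa)²)(nΣb² − (Σb)²)]
Numerator: 6×3333 − 126×183 = -3060
Denominator: √[(18732 − 15876)(37374 − 33489)] = √[2856 × 3885] = 3330.9998
r = -3060 / 3330.9998 ≈ -0.919

-0.919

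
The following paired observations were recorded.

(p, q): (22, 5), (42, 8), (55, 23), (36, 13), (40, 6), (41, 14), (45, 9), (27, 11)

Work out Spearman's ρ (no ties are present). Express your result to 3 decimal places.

0.476

Rank p: 1, 6, 8, 3, 4, 5, 7, 2
Rank q: 1, 3, 8, 6, 2, 7, 4, 5
d = rank(p) − rank(q): 0, 3, 0, -3, 2, -2, 3, -3; Σd² = 44
ρ = 1 − 6Σd² / [n(n²−1)] = 1 − 6×44 / (8×63) = 1 − 264/504 ≈ 0.476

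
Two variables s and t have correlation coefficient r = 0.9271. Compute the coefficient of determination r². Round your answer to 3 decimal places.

0.860

r² = (0.9271)² = 0.860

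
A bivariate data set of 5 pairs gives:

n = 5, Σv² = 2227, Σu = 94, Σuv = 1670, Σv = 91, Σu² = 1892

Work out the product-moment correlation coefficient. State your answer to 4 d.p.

r = (nΣuv − ΣuΣv) / √[(nΣu² − (Σu)²)(nΣv² − (Σv)²)]
Numerator: 5×1670 − 94×91 = -204
Denominator: √[(9460 − 8836)(11135 − 8281)] = √[624 × 2854] = 1334.5022
r = -204 / 1334.5022 ≈ -0.1529

-0.1529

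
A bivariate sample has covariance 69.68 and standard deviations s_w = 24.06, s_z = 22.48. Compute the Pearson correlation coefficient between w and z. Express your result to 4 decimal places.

0.1288

r = Cov(w,z) / (s_w · s_z) = 69.68 / (24.06 × 22.48)
  = 69.68 / 540.8688 ≈ 0.1288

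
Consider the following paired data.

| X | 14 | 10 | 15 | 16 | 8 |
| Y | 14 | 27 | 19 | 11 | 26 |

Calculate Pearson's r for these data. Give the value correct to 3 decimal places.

-0.895

n = 5, ΣX = 63, ΣY = 97, ΣX² = 841, ΣY² = 2083, ΣXY = 1135
nΣXY − ΣXΣY = 5675 − 6111 = -436
nΣX² − (ΣX)² = 4205 − 3969 = 236; nΣY² − (ΣY)² = 10415 − 9409 = 1006
r = -436 / √(236 × 1006) = -436 / 487.2535 ≈ -0.895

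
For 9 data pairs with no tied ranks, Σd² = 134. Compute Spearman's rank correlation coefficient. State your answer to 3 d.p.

-0.117

ρ = 1 − 6Σd² / [n(n²−1)] = 1 − 6×134 / (9×80)
  = 1 − 804/720 = 1 − 1.1167 ≈ -0.117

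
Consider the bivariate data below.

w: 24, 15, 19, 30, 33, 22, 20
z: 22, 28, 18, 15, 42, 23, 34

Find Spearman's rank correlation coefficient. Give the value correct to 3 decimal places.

Rank w: 5, 1, 2, 6, 7, 4, 3
Rank z: 3, 5, 2, 1, 7, 4, 6
d = rank(w) − rank(z): 2, -4, 0, 5, 0, 0, -3; Σd² = 54
ρ = 1 − 6Σd² / [n(n²−1)] = 1 − 6×54 / (7×48) = 1 − 324/336 ≈ 0.036

0.036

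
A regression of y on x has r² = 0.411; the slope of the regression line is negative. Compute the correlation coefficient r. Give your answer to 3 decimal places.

|r| = √0.411 = 0.641
The association is negative, so r = −0.641.

-0.641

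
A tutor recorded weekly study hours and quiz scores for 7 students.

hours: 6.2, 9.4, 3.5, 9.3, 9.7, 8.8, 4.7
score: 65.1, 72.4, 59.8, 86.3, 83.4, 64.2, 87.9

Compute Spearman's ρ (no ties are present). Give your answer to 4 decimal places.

0.3214

Rank hours: 3, 6, 1, 5, 7, 4, 2
Rank score: 3, 4, 1, 6, 5, 2, 7
d = rank(hours) − rank(score): 0, 2, 0, -1, 2, 2, -5; Σd² = 38
ρ = 1 − 6Σd² / [n(n²−1)] = 1 − 6×38 / (7×48) = 1 − 228/336 ≈ 0.3214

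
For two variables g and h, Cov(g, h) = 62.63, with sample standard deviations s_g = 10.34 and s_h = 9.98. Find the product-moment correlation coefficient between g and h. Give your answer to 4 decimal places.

r = Cov(g,h) / (s_g · s_h) = 62.63 / (10.34 × 9.98)
  = 62.63 / 103.1932 ≈ 0.6069

0.6069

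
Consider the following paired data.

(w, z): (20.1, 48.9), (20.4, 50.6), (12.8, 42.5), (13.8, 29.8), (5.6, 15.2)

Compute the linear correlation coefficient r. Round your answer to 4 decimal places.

n = 5, Σw = 72.7, Σz = 187, Σw² = 1205.81, Σz² = 7876.9, Σwz = 3055.49
nΣwz − ΣwΣz = 15277.45 − 13594.9 = 1682.55
nΣw² − (Σw)² = 6029.05 − 5285.29 = 743.76; nΣz² − (Σz)² = 39384.5 − 34969 = 4415.5
r = 1682.55 / √(743.76 × 4415.5) = 1682.55 / 1812.2009 ≈ 0.9285

0.9285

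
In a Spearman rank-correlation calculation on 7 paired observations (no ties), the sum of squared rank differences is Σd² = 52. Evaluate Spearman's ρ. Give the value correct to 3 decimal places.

ρ = 1 − 6Σd² / [n(n²−1)] = 1 − 6×52 / (7×48)
  = 1 − 312/336 = 1 − 0.9286 ≈ 0.071

0.071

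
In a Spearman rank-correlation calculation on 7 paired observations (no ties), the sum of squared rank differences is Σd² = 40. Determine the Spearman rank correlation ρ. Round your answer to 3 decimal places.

0.286

ρ = 1 − 6Σd² / [n(n²−1)] = 1 − 6×40 / (7×48)
  = 1 − 240/336 = 1 − 0.7143 ≈ 0.286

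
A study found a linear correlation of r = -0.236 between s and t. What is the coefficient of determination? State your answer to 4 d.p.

r² = (-0.236)² = 0.0557

0.0557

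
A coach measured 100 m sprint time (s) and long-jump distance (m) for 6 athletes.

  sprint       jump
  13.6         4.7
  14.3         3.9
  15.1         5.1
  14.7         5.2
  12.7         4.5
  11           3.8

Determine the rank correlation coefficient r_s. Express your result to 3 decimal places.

0.771

Rank sprint: 3, 4, 6, 5, 2, 1
Rank jump: 4, 2, 5, 6, 3, 1
d = rank(sprint) − rank(jump): -1, 2, 1, -1, -1, 0; Σd² = 8
ρ = 1 − 6Σd² / [n(n²−1)] = 1 − 6×8 / (6×35) = 1 − 48/210 ≈ 0.771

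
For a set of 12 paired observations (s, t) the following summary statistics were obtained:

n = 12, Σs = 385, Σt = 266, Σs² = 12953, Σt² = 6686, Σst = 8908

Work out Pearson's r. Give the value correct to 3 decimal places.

0.543

r = (nΣst − ΣsΣt) / √[(nΣs² − (Σs)²)(nΣt² − (Σt)²)]
Numerator: 12×8908 − 385×266 = 4486
Denominator: √[(155436 − 148225)(80232 − 70756)] = √[7211 × 9476] = 8266.2831
r = 4486 / 8266.2831 ≈ 0.543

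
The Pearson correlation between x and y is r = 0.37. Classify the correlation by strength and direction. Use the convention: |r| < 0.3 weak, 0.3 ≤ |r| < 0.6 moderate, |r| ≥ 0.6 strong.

r = 0.37 > 0 so the relationship is positive.
|r| = 0.37, which falls in the moderate range.

moderate positive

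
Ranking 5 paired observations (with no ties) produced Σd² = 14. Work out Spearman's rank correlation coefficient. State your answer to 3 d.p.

0.300

ρ = 1 − 6Σd² / [n(n²−1)] = 1 − 6×14 / (5×24)
  = 1 − 84/120 = 1 − 0.7000 ≈ 0.300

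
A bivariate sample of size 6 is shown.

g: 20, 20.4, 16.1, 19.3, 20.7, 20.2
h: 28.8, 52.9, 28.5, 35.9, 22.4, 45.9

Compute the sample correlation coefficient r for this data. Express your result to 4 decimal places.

0.2786

n = 6, Σg = 116.7, Σh = 214.4, Σg² = 2284.39, Σh² = 8337.48, Σgh = 4197.74
nΣgh − ΣgΣh = 25186.44 − 25020.48 = 165.96
nΣg² − (Σg)² = 13706.34 − 13618.89 = 87.45; nΣh² − (Σh)² = 50024.88 − 45967.36 = 4057.52
r = 165.96 / √(87.45 × 4057.52) = 165.96 / 595.6762 ≈ 0.2786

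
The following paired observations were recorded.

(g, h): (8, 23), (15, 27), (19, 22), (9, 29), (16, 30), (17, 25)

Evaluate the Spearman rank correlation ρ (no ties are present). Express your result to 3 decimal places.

Rank g: 1, 3, 6, 2, 4, 5
Rank h: 2, 4, 1, 5, 6, 3
d = rank(g) − rank(h): -1, -1, 5, -3, -2, 2; Σd² = 44
ρ = 1 − 6Σd² / [n(n²−1)] = 1 − 6×44 / (6×35) = 1 − 264/210 ≈ -0.257

-0.257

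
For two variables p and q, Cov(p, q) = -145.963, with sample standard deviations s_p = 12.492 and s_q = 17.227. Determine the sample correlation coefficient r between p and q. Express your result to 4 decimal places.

r = Cov(p,q) / (s_p · s_q) = -145.963 / (12.492 × 17.227)
  = -145.963 / 215.1997 ≈ -0.6783

-0.6783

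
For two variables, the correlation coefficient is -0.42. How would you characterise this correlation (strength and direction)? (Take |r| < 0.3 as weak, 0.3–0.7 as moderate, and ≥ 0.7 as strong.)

r = -0.42 < 0 so the relationship is negative.
|r| = 0.42, which falls in the moderate range.

moderate negative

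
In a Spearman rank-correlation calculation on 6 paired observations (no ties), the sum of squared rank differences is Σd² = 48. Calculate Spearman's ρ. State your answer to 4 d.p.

-0.3714

ρ = 1 − 6Σd² / [n(n²−1)] = 1 − 6×48 / (6×35)
  = 1 − 288/210 = 1 − 1.37143 ≈ -0.3714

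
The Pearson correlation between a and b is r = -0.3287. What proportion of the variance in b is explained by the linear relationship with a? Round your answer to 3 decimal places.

r² = (-0.3287)² = 0.108

0.108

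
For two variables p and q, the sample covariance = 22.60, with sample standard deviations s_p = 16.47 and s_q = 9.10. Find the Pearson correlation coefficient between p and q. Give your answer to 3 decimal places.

0.151

r = Cov(p,q) / (s_p · s_q) = 22.60 / (16.47 × 9.10)
  = 22.60 / 149.8770 ≈ 0.151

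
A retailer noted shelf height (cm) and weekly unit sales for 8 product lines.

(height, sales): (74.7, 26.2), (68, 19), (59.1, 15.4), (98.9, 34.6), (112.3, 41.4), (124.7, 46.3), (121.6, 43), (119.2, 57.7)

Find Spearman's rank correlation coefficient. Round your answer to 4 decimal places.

Rank height: 3, 2, 1, 4, 5, 8, 7, 6
Rank sales: 3, 2, 1, 4, 5, 7, 6, 8
d = rank(height) − rank(sales): 0, 0, 0, 0, 0, 1, 1, -2; Σd² = 6
ρ = 1 − 6Σd² / [n(n²−1)] = 1 − 6×6 / (8×63) = 1 − 36/504 ≈ 0.9286

0.9286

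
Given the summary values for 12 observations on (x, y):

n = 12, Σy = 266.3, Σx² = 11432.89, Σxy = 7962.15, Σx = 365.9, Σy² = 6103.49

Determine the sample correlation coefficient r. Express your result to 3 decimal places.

-0.682

r = (nΣxy − ΣxΣy) / √[(nΣx² − (Σx)²)(nΣy² − (Σy)²)]
Numerator: 12×7962.15 − 365.9×266.3 = -1893.37
Denominator: √[(137194.68 − 133882.81)(73241.88 − 70915.69)] = √[3311.87 × 2326.19] = 2775.6150
r = -1893.37 / 2775.6150 ≈ -0.682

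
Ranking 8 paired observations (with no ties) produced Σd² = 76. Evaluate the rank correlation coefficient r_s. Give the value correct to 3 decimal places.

ρ = 1 − 6Σd² / [n(n²−1)] = 1 − 6×76 / (8×63)
  = 1 − 456/504 = 1 − 0.9048 ≈ 0.095

0.095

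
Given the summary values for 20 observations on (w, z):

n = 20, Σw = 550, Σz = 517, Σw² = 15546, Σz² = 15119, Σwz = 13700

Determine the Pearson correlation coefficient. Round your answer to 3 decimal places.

-0.602

r = (nΣwz − ΣwΣz) / √[(nΣw² − (Σw)²)(nΣz² − (Σz)²)]
Numerator: 20×13700 − 550×517 = -10350
Denominator: √[(310920 − 302500)(302380 − 267289)] = √[8420 × 35091] = 17189.1309
r = -10350 / 17189.1309 ≈ -0.602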